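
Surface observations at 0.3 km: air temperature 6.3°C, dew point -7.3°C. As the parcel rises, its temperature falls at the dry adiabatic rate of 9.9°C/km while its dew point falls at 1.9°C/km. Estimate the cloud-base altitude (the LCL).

T and T_d converge at 9.9 − 1.9 = 8°C per km
Height above start = (6.3 − (-7.3)) / 8 = 1.7 km
LCL altitude = 300 m + 1700 m = 2000 m

2 km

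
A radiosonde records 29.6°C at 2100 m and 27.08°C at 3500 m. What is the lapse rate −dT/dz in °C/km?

Γ = −ΔT/Δz = (29.6 − 27.08) / (3500 − 2100) m
  = 2.52°C / 1.4 km = 1.8°C/km

1.8°C/km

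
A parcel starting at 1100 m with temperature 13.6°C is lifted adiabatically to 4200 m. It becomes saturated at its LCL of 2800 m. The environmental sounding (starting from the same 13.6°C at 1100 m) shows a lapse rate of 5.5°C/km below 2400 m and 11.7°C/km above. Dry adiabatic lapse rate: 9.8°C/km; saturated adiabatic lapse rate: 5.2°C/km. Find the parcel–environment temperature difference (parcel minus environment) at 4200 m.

Parcel:
  Dry to 2800 m: -9.8 × 1.7 km = -16.66°C, so T = -3.06°C.
  Saturated to 4200 m: -5.2 × 1.4 km = -7.28°C, so T = -10.34°C.
Environment:
  Environment, lower layer to 2400 m: -5.5 × 1.3 km = -7.15°C, so T = 6.45°C.
  Environment, upper layer to 4200 m: -11.7 × 1.8 km = -21.06°C, so T = -14.61°C.
T_parcel − T_env = -10.34 − (-14.61) = +4.27°C

+4.27°C (parcel warmer than environment)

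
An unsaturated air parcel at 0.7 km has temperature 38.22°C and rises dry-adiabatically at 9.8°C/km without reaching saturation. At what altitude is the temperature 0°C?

Height above start = (38.22 − 0) / 9.8 = 3.9 km
Altitude = 700 m + 3900 m = 4600 m

4.6 km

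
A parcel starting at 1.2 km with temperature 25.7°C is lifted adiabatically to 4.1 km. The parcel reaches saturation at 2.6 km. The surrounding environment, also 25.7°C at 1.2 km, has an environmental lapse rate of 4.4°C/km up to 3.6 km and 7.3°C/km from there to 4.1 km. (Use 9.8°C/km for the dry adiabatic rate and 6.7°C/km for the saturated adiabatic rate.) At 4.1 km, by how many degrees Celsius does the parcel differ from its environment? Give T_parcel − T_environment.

Parcel:
  1200–2600 m, dry: Δz = 1.4 km ⇒ ΔT = -13.72°C; T = 11.98°C
  2600–4100 m, saturated: Δz = 1.5 km ⇒ ΔT = -10.05°C; T = 1.93°C
Environment:
  1200–3600 m, environment, lower layer: Δz = 2.4 km ⇒ ΔT = -10.56°C; T = 15.14°C
  3600–4100 m, environment, upper layer: Δz = 0.5 km ⇒ ΔT = -3.65°C; T = 11.49°C
T_parcel − T_env = 1.93 − 11.49 = -9.56°C

-9.56°C (parcel cooler than environment)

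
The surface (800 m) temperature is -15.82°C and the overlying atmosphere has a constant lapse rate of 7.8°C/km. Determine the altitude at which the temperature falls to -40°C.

3900 m

Height above start = (-15.82 − (-40)) / 7.8 = 3.1 km
Altitude = 800 m + 3100 m = 3900 m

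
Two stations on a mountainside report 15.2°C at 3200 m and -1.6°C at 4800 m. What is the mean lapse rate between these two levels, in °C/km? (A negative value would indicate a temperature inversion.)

Γ = −ΔT/Δz = (15.2 − (-1.6)) / (4800 − 3200) m
  = 16.8°C / 1.6 km = 10.5°C/km

10.5°C/km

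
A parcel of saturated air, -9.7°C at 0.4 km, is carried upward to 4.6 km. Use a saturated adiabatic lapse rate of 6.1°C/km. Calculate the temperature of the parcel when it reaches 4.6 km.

-35.32°C

Saturated adiabatic to 4600 m: -6.1 × 4.2 km = -25.62°C, so T = -35.32°C.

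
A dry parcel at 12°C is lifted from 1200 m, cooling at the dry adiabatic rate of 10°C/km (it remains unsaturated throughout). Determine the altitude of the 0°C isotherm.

Height above start = (12 − 0) / 10 = 1.2 km
Altitude = 1200 m + 1200 m = 2400 m

2400 m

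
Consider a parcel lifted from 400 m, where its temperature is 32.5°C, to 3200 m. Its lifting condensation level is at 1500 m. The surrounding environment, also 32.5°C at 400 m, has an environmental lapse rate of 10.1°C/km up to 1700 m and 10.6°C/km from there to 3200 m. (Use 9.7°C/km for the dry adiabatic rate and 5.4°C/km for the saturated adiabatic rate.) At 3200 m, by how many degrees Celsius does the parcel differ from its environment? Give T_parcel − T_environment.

Parcel:
  400 → 1500 m (dry, 9.7°C/km): ΔT = -9.7 × 1.1 = -10.67°C → T = 21.83°C
  1500 → 3200 m (saturated, 5.4°C/km): ΔT = -5.4 × 1.7 = -9.18°C → T = 12.65°C
Environment:
  400 → 1700 m (environment, lower layer, 10.1°C/km): ΔT = -10.1 × 1.3 = -13.13°C → T = 19.37°C
  1700 → 3200 m (environment, upper layer, 10.6°C/km): ΔT = -10.6 × 1.5 = -15.9°C → T = 3.47°C
T_parcel − T_env = 12.65 − 3.47 = +9.18°C

+9.18°C (parcel warmer than environment)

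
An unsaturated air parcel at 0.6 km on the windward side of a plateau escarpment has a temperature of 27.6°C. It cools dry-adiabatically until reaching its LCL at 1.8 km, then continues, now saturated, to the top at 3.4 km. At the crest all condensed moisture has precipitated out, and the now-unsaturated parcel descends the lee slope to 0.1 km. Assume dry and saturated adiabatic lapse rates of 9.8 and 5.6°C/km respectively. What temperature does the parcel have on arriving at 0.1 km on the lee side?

39.22°C

Dry to 1800 m: -9.8 × 1.2 km = -11.76°C, so T = 15.84°C.
Saturated to 3400 m: -5.6 × 1.6 km = -8.96°C, so T = 6.88°C.
Dry descent to 100 m: +9.8 × 3.3 km = +32.34°C, so T = 39.22°C.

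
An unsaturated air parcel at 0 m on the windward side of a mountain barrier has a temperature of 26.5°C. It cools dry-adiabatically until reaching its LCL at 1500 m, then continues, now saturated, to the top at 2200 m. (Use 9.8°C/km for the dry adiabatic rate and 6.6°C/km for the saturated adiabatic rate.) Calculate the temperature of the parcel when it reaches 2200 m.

0–1500 m, dry: Δz = 1.5 km ⇒ ΔT = -14.7°C; T = 11.8°C
1500–2200 m, saturated: Δz = 0.7 km ⇒ ΔT = -4.62°C; T = 7.18°C

7.18°C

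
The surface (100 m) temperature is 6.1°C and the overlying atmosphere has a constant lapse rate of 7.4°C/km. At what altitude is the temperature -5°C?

Height above start = (6.1 − (-5)) / 7.4 = 1.5 km
Altitude = 100 m + 1500 m = 1600 m

1600 m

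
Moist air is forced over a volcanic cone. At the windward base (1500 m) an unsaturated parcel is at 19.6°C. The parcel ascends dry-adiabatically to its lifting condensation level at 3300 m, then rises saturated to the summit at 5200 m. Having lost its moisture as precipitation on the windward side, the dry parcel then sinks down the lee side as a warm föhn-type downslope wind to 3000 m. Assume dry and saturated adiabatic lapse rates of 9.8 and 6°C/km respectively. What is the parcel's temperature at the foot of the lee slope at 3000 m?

12.12°C

1500–3300 m, dry: Δz = 1.8 km ⇒ ΔT = -17.64°C; T = 1.96°C
3300–5200 m, saturated: Δz = 1.9 km ⇒ ΔT = -11.4°C; T = -9.44°C
5200–3000 m, dry descent: Δz = 2.2 km ⇒ ΔT = +21.56°C; T = 12.12°C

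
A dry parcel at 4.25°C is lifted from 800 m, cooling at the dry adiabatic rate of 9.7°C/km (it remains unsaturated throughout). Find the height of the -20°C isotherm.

3300 m

Height above start = (4.25 − (-20)) / 9.7 = 2.5 km
Altitude = 800 m + 2500 m = 3300 m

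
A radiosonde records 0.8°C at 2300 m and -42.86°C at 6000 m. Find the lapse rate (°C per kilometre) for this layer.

Γ = −ΔT/Δz = (0.8 − (-42.86)) / (6000 − 2300) m
  = 43.66°C / 3.7 km = 11.8°C/km

11.8°C/km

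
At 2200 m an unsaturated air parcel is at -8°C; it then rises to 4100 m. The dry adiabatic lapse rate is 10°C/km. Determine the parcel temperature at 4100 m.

-27°C

2200 → 4100 m (dry adiabatic, 10°C/km): ΔT = -10 × 1.9 = -19°C → T = -27°C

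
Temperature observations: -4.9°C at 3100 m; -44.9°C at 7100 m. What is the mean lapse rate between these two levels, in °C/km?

10°C/km

Γ = −ΔT/Δz = (-4.9 − (-44.9)) / (7100 − 3100) m
  = 40°C / 4 km = 10°C/km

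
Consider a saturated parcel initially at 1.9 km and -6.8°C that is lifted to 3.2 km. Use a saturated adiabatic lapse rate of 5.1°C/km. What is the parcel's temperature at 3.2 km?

1900–3200 m, saturated adiabatic: Δz = 1.3 km ⇒ ΔT = -6.63°C; T = -13.43°C

-13.43°C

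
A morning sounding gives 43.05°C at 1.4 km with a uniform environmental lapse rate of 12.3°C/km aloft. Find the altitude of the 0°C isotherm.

Height above start = (43.05 − 0) / 12.3 = 3.5 km
Altitude = 1400 m + 3500 m = 4900 m

4.9 km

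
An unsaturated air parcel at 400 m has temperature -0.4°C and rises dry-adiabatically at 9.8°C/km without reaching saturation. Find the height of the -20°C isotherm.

2400 m

Height above start = (-0.4 − (-20)) / 9.8 = 2 km
Altitude = 400 m + 2000 m = 2400 m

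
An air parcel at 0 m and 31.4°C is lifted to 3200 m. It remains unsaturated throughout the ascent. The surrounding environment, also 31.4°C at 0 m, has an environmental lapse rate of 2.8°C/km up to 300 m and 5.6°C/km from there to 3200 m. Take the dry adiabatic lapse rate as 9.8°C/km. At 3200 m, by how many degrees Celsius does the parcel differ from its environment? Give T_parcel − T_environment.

-14.28°C (parcel cooler than environment)

Parcel:
  Dry to 3200 m: -9.8 × 3.2 km = -31.36°C, so T = 0.04°C.
Environment:
  Environment, lower layer to 300 m: -2.8 × 0.3 km = -0.84°C, so T = 30.56°C.
  Environment, upper layer to 3200 m: -5.6 × 2.9 km = -16.24°C, so T = 14.32°C.
T_parcel − T_env = 0.04 − 14.32 = -14.28°C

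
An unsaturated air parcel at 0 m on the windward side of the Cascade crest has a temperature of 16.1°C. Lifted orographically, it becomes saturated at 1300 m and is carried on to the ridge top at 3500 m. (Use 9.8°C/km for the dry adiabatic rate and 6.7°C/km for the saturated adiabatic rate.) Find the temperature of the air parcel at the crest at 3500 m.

-11.38°C

Dry to 1300 m: -9.8 × 1.3 km = -12.74°C, so T = 3.36°C.
Saturated to 3500 m: -6.7 × 2.2 km = -14.74°C, so T = -11.38°C.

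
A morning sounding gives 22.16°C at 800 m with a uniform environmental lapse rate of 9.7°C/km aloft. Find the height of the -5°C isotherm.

3600 m

Height above start = (22.16 − (-5)) / 9.7 = 2.8 km
Altitude = 800 m + 2800 m = 3600 m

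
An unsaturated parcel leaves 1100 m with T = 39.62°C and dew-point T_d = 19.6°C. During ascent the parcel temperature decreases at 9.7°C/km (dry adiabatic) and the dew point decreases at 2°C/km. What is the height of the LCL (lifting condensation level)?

T and T_d converge at 9.7 − 2 = 7.7°C per km
Height above start = (39.62 − 19.6) / 7.7 = 2.6 km
LCL altitude = 1100 m + 2600 m = 3700 m

3700 m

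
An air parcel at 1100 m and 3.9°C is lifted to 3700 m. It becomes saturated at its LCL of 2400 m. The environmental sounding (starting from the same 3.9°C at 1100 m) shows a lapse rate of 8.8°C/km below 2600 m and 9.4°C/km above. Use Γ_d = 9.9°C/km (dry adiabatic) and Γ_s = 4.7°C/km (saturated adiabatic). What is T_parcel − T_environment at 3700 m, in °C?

Parcel:
  1100–2400 m, dry: Δz = 1.3 km ⇒ ΔT = -12.87°C; T = -8.97°C
  2400–3700 m, saturated: Δz = 1.3 km ⇒ ΔT = -6.11°C; T = -15.08°C
Environment:
  1100–2600 m, environment, lower layer: Δz = 1.5 km ⇒ ΔT = -13.2°C; T = -9.3°C
  2600–3700 m, environment, upper layer: Δz = 1.1 km ⇒ ΔT = -10.34°C; T = -19.64°C
T_parcel − T_env = -15.08 − (-19.64) = +4.56°C

+4.56°C (parcel warmer than environment)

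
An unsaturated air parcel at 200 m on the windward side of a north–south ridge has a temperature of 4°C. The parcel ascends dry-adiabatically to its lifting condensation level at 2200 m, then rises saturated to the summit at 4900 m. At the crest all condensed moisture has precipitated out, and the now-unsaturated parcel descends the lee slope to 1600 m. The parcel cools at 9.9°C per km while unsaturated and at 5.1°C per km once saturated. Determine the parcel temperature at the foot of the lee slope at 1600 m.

From 200 m to 2200 m (dry): cools by 9.9 × 2 = 19.8°C, giving -15.8°C.
From 2200 m to 4900 m (saturated): cools by 5.1 × 2.7 = 13.77°C, giving -29.57°C.
From 4900 m to 1600 m (dry descent): warms by 9.9 × 3.3 = 32.67°C, giving 3.1°C.

3.1°C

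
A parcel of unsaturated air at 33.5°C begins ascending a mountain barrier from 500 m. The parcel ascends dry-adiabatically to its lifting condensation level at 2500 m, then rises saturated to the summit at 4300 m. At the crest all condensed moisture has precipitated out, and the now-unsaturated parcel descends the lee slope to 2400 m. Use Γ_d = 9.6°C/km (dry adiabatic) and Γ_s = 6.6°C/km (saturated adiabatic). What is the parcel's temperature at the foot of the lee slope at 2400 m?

20.66°C

500–2500 m, dry: Δz = 2 km ⇒ ΔT = -19.2°C; T = 14.3°C
2500–4300 m, saturated: Δz = 1.8 km ⇒ ΔT = -11.88°C; T = 2.42°C
4300–2400 m, dry descent: Δz = 1.9 km ⇒ ΔT = +18.24°C; T = 20.66°C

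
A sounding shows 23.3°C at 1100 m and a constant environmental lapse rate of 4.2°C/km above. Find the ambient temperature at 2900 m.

15.74°C

1100 → 2900 m (environmental, 4.2°C/km): ΔT = -4.2 × 1.8 = -7.56°C → T = 15.74°C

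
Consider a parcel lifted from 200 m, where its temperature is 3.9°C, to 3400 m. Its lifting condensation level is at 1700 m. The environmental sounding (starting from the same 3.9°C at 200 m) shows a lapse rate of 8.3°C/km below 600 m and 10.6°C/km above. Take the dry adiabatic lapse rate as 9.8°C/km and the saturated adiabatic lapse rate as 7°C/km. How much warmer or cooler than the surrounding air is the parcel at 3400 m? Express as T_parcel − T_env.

Parcel:
  200–1700 m, dry: Δz = 1.5 km ⇒ ΔT = -14.7°C; T = -10.8°C
  1700–3400 m, saturated: Δz = 1.7 km ⇒ ΔT = -11.9°C; T = -22.7°C
Environment:
  200–600 m, environment, lower layer: Δz = 0.4 km ⇒ ΔT = -3.32°C; T = 0.58°C
  600–3400 m, environment, upper layer: Δz = 2.8 km ⇒ ΔT = -29.68°C; T = -29.1°C
T_parcel − T_env = -22.7 − (-29.1) = +6.4°C

+6.4°C (parcel warmer than environment)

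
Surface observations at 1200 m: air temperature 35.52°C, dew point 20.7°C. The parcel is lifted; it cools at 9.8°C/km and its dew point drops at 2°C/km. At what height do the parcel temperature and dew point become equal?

3100 m

T and T_d converge at 9.8 − 2 = 7.8°C per km
Height above start = (35.52 − 20.7) / 7.8 = 1.9 km
LCL altitude = 1200 m + 1900 m = 3100 m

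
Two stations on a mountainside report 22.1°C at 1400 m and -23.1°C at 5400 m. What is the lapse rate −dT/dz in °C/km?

Γ = −ΔT/Δz = (22.1 − (-23.1)) / (5400 − 1400) m
  = 45.2°C / 4 km = 11.3°C/km

11.3°C/km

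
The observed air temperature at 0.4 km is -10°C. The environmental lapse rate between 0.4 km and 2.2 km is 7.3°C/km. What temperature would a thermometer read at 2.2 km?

-23.14°C

400–2200 m, environmental: Δz = 1.8 km ⇒ ΔT = -13.14°C; T = -23.14°C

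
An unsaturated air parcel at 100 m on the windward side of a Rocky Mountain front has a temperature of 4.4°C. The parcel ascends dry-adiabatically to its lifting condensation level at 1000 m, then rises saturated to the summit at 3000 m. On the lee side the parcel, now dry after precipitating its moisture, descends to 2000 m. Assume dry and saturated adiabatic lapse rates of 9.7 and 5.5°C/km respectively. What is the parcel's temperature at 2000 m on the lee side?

From 100 m to 1000 m (dry): cools by 9.7 × 0.9 = 8.73°C, giving -4.33°C.
From 1000 m to 3000 m (saturated): cools by 5.5 × 2 = 11°C, giving -15.33°C.
From 3000 m to 2000 m (dry descent): warms by 9.7 × 1 = 9.7°C, giving -5.63°C.

-5.63°C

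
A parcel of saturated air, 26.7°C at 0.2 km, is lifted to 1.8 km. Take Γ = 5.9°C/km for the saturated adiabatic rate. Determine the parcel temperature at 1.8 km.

17.26°C

200 → 1800 m (saturated adiabatic, 5.9°C/km): ΔT = -5.9 × 1.6 = -9.44°C → T = 17.26°C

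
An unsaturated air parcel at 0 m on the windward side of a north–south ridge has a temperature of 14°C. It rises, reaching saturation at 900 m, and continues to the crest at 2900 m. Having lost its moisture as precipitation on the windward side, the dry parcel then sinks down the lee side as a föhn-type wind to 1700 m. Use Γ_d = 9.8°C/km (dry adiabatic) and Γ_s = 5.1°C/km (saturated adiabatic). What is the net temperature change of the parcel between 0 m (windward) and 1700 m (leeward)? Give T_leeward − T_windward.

0 → 900 m (dry, 9.8°C/km): ΔT = -9.8 × 0.9 = -8.82°C → T = 5.18°C
900 → 2900 m (saturated, 5.1°C/km): ΔT = -5.1 × 2 = -10.2°C → T = -5.02°C
2900 → 1700 m (dry descent, 9.8°C/km): ΔT = +9.8 × 1.2 = +11.76°C → T = 6.74°C
Net change vs windward start: 6.74 − 14 = -7.26°C

-7.26°C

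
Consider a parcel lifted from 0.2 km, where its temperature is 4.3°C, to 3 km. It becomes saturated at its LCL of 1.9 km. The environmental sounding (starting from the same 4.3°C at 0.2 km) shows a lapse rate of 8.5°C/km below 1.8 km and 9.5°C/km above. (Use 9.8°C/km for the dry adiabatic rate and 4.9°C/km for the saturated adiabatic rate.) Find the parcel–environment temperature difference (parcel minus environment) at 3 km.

Parcel:
  200 → 1900 m (dry, 9.8°C/km): ΔT = -9.8 × 1.7 = -16.66°C → T = -12.36°C
  1900 → 3000 m (saturated, 4.9°C/km): ΔT = -4.9 × 1.1 = -5.39°C → T = -17.75°C
Environment:
  200 → 1800 m (environment, lower layer, 8.5°C/km): ΔT = -8.5 × 1.6 = -13.6°C → T = -9.3°C
  1800 → 3000 m (environment, upper layer, 9.5°C/km): ΔT = -9.5 × 1.2 = -11.4°C → T = -20.7°C
T_parcel − T_env = -17.75 − (-20.7) = +2.95°C

+2.95°C (parcel warmer than environment)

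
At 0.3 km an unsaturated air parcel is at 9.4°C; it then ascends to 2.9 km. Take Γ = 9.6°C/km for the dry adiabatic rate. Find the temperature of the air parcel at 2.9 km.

-15.56°C

From 300 m to 2900 m (dry adiabatic): cools by 9.6 × 2.6 = 24.96°C, giving -15.56°C.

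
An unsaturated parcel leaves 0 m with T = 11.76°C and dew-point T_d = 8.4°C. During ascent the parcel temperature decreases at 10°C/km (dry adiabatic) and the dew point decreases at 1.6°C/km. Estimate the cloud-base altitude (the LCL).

400 m

T and T_d converge at 10 − 1.6 = 8.4°C per km
Height above start = (11.76 − 8.4) / 8.4 = 0.4 km
LCL altitude = 0 m + 400 m = 400 m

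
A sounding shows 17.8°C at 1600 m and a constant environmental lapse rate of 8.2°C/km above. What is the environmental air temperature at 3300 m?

From 1600 m to 3300 m (environmental): cools by 8.2 × 1.7 = 13.94°C, giving 3.86°C.

3.86°C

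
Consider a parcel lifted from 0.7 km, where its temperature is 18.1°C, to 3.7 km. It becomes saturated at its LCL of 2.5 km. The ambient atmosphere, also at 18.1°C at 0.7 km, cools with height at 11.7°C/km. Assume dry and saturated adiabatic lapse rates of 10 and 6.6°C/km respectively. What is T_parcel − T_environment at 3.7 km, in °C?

Parcel:
  Dry to 2500 m: -10 × 1.8 km = -18°C, so T = 0.1°C.
  Saturated to 3700 m: -6.6 × 1.2 km = -7.92°C, so T = -7.82°C.
Environment:
  Environment to 3700 m: -11.7 × 3 km = -35.1°C, so T = -17°C.
T_parcel − T_env = -7.82 − (-17) = +9.18°C

+9.18°C (parcel warmer than environment)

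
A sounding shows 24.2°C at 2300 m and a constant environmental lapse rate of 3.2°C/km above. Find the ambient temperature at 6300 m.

11.4°C

2300 → 6300 m (environmental, 3.2°C/km): ΔT = -3.2 × 4 = -12.8°C → T = 11.4°C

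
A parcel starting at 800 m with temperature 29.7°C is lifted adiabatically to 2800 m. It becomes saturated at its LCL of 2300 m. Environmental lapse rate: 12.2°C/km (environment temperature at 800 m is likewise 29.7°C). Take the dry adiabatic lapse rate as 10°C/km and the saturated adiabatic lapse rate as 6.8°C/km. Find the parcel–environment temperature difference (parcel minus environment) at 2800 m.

+6°C (parcel warmer than environment)

Parcel:
  800 → 2300 m (dry, 10°C/km): ΔT = -10 × 1.5 = -15°C → T = 14.7°C
  2300 → 2800 m (saturated, 6.8°C/km): ΔT = -6.8 × 0.5 = -3.4°C → T = 11.3°C
Environment:
  800 → 2800 m (environment, 12.2°C/km): ΔT = -12.2 × 2 = -24.4°C → T = 5.3°C
T_parcel − T_env = 11.3 − 5.3 = +6°C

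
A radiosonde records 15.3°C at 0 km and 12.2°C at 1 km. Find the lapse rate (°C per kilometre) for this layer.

3.1°C/km

Γ = −ΔT/Δz = (15.3 − 12.2) / (1000 − 0) m
  = 3.1°C / 1 km = 3.1°C/km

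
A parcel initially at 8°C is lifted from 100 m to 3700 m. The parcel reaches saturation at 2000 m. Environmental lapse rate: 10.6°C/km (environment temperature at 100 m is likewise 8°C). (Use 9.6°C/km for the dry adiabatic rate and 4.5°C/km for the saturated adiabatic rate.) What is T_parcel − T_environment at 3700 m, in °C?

+12.27°C (parcel warmer than environment)

Parcel:
  100 → 2000 m (dry, 9.6°C/km): ΔT = -9.6 × 1.9 = -18.24°C → T = -10.24°C
  2000 → 3700 m (saturated, 4.5°C/km): ΔT = -4.5 × 1.7 = -7.65°C → T = -17.89°C
Environment:
  100 → 3700 m (environment, 10.6°C/km): ΔT = -10.6 × 3.6 = -38.16°C → T = -30.16°C
T_parcel − T_env = -17.89 − (-30.16) = +12.27°C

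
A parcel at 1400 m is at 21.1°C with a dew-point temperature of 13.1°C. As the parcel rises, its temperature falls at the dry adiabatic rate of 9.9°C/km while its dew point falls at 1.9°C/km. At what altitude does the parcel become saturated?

T and T_d converge at 9.9 − 1.9 = 8°C per km
Height above start = (21.1 − 13.1) / 8 = 1 km
LCL altitude = 1400 m + 1000 m = 2400 m

2400 m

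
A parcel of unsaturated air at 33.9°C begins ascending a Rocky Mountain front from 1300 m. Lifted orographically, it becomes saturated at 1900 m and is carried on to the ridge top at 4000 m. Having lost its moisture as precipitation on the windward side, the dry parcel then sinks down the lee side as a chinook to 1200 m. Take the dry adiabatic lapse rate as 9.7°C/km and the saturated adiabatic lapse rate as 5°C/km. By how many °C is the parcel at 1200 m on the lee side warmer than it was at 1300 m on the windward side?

1300–1900 m, dry: Δz = 0.6 km ⇒ ΔT = -5.82°C; T = 28.08°C
1900–4000 m, saturated: Δz = 2.1 km ⇒ ΔT = -10.5°C; T = 17.58°C
4000–1200 m, dry descent: Δz = 2.8 km ⇒ ΔT = +27.16°C; T = 44.74°C
Net change vs windward start: 44.74 − 33.9 = +10.84°C

+10.84°C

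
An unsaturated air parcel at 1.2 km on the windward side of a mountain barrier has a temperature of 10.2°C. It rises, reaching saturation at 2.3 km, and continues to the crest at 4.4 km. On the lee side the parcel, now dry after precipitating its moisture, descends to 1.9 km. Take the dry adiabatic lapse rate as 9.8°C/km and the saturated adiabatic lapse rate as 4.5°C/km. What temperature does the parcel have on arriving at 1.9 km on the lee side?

From 1200 m to 2300 m (dry): cools by 9.8 × 1.1 = 10.78°C, giving -0.58°C.
From 2300 m to 4400 m (saturated): cools by 4.5 × 2.1 = 9.45°C, giving -10.03°C.
From 4400 m to 1900 m (dry descent): warms by 9.8 × 2.5 = 24.5°C, giving 14.47°C.

14.47°C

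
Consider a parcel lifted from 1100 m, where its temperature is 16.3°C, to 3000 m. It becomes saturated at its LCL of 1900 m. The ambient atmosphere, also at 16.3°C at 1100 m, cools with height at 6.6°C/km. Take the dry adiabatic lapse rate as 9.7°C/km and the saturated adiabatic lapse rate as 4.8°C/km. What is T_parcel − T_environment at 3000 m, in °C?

Parcel:
  Dry to 1900 m: -9.7 × 0.8 km = -7.76°C, so T = 8.54°C.
  Saturated to 3000 m: -4.8 × 1.1 km = -5.28°C, so T = 3.26°C.
Environment:
  Environment to 3000 m: -6.6 × 1.9 km = -12.54°C, so T = 3.76°C.
T_parcel − T_env = 3.26 − 3.76 = -0.5°C

-0.5°C (parcel cooler than environment)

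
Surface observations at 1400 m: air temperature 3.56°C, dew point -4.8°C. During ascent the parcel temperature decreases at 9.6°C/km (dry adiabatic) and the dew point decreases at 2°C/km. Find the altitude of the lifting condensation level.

T and T_d converge at 9.6 − 2 = 7.6°C per km
Height above start = (3.56 − (-4.8)) / 7.6 = 1.1 km
LCL altitude = 1400 m + 1100 m = 2500 m

2500 m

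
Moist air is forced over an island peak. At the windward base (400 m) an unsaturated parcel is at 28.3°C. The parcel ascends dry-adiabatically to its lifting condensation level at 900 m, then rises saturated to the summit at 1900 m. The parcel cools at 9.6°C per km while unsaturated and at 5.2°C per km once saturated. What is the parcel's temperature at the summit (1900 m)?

18.3°C

Dry to 900 m: -9.6 × 0.5 km = -4.8°C, so T = 23.5°C.
Saturated to 1900 m: -5.2 × 1 km = -5.2°C, so T = 18.3°C.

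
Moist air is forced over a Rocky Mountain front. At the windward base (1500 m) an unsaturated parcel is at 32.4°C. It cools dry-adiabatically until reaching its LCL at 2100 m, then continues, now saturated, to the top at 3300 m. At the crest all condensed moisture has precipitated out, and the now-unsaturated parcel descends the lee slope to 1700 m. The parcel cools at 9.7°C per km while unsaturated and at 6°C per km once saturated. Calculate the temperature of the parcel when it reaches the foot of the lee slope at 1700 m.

34.9°C

1500–2100 m, dry: Δz = 0.6 km ⇒ ΔT = -5.82°C; T = 26.58°C
2100–3300 m, saturated: Δz = 1.2 km ⇒ ΔT = -7.2°C; T = 19.38°C
3300–1700 m, dry descent: Δz = 1.6 km ⇒ ΔT = +15.52°C; T = 34.9°C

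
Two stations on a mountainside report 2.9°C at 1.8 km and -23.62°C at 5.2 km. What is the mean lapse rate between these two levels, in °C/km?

7.8°C/km

Γ = −ΔT/Δz = (2.9 − (-23.62)) / (5200 − 1800) m
  = 26.52°C / 3.4 km = 7.8°C/km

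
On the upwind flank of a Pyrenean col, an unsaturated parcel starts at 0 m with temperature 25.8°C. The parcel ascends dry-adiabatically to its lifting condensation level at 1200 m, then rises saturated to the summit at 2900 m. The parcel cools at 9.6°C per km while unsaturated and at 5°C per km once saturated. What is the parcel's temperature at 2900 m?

5.78°C

Dry to 1200 m: -9.6 × 1.2 km = -11.52°C, so T = 14.28°C.
Saturated to 2900 m: -5 × 1.7 km = -8.5°C, so T = 5.78°C.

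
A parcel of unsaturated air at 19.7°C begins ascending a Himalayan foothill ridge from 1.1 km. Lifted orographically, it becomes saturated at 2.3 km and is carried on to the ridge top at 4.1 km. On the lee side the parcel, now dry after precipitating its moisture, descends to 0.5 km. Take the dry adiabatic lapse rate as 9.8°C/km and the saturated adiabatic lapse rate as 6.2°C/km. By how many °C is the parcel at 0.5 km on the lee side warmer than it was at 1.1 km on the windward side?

1100 → 2300 m (dry, 9.8°C/km): ΔT = -9.8 × 1.2 = -11.76°C → T = 7.94°C
2300 → 4100 m (saturated, 6.2°C/km): ΔT = -6.2 × 1.8 = -11.16°C → T = -3.22°C
4100 → 500 m (dry descent, 9.8°C/km): ΔT = +9.8 × 3.6 = +35.28°C → T = 32.06°C
Net change vs windward start: 32.06 − 19.7 = +12.36°C

+12.36°C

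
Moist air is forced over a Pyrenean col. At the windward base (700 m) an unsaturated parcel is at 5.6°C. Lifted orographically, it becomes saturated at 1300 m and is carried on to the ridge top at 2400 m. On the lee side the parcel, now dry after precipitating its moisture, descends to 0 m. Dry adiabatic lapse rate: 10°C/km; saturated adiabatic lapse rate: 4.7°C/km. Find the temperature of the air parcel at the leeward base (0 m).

700 → 1300 m (dry, 10°C/km): ΔT = -10 × 0.6 = -6°C → T = -0.4°C
1300 → 2400 m (saturated, 4.7°C/km): ΔT = -4.7 × 1.1 = -5.17°C → T = -5.57°C
2400 → 0 m (dry descent, 10°C/km): ΔT = +10 × 2.4 = +24°C → T = 18.43°C

18.43°C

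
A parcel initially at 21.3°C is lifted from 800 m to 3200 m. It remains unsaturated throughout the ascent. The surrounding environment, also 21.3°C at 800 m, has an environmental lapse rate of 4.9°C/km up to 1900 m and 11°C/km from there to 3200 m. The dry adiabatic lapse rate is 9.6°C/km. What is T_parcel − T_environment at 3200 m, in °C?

Parcel:
  800 → 3200 m (dry, 9.6°C/km): ΔT = -9.6 × 2.4 = -23.04°C → T = -1.74°C
Environment:
  800 → 1900 m (environment, lower layer, 4.9°C/km): ΔT = -4.9 × 1.1 = -5.39°C → T = 15.91°C
  1900 → 3200 m (environment, upper layer, 11°C/km): ΔT = -11 × 1.3 = -14.3°C → T = 1.61°C
T_parcel − T_env = -1.74 − 1.61 = -3.35°C

-3.35°C (parcel cooler than environment)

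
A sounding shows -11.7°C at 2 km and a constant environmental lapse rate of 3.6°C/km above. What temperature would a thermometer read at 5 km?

2000–5000 m, environmental: Δz = 3 km ⇒ ΔT = -10.8°C; T = -22.5°C

-22.5°C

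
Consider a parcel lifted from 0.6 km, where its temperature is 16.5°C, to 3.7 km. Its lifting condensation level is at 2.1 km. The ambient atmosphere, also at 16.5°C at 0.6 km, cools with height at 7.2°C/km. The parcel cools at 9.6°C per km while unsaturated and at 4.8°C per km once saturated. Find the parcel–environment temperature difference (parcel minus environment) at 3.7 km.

+0.24°C (parcel warmer than environment)

Parcel:
  From 600 m to 2100 m (dry): cools by 9.6 × 1.5 = 14.4°C, giving 2.1°C.
  From 2100 m to 3700 m (saturated): cools by 4.8 × 1.6 = 7.68°C, giving -5.58°C.
Environment:
  From 600 m to 3700 m (environment): cools by 7.2 × 3.1 = 22.32°C, giving -5.82°C.
T_parcel − T_env = -5.58 − (-5.82) = +0.24°C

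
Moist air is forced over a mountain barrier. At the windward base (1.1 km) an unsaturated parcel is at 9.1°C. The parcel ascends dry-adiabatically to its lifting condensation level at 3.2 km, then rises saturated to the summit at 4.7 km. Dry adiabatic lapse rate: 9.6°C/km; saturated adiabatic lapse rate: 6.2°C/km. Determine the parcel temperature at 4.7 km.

-20.36°C

Dry to 3200 m: -9.6 × 2.1 km = -20.16°C, so T = -11.06°C.
Saturated to 4700 m: -6.2 × 1.5 km = -9.3°C, so T = -20.36°C.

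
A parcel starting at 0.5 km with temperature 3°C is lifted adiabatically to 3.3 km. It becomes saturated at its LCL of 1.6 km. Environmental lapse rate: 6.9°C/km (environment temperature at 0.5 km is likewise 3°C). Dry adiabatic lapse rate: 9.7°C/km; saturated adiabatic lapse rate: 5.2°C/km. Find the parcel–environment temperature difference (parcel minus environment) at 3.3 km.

-0.19°C (parcel cooler than environment)

Parcel:
  From 500 m to 1600 m (dry): cools by 9.7 × 1.1 = 10.67°C, giving -7.67°C.
  From 1600 m to 3300 m (saturated): cools by 5.2 × 1.7 = 8.84°C, giving -16.51°C.
Environment:
  From 500 m to 3300 m (environment): cools by 6.9 × 2.8 = 19.32°C, giving -16.32°C.
T_parcel − T_env = -16.51 − (-16.32) = -0.19°C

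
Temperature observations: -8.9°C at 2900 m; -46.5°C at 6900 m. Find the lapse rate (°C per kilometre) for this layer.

9.4°C/km

Γ = −ΔT/Δz = (-8.9 − (-46.5)) / (6900 − 2900) m
  = 37.6°C / 4 km = 9.4°C/km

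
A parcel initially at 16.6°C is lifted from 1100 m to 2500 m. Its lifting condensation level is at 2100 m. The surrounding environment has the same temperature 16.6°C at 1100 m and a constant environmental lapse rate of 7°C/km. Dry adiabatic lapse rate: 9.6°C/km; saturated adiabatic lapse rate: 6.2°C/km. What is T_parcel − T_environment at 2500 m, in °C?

-2.28°C (parcel cooler than environment)

Parcel:
  From 1100 m to 2100 m (dry): cools by 9.6 × 1 = 9.6°C, giving 7°C.
  From 2100 m to 2500 m (saturated): cools by 6.2 × 0.4 = 2.48°C, giving 4.52°C.
Environment:
  From 1100 m to 2500 m (environment): cools by 7 × 1.4 = 9.8°C, giving 6.8°C.
T_parcel − T_env = 4.52 − 6.8 = -2.28°C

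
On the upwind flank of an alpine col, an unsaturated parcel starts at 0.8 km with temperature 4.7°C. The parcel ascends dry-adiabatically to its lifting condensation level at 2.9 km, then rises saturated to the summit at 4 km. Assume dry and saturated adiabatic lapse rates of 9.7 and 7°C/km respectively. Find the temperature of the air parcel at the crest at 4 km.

From 800 m to 2900 m (dry): cools by 9.7 × 2.1 = 20.37°C, giving -15.67°C.
From 2900 m to 4000 m (saturated): cools by 7 × 1.1 = 7.7°C, giving -23.37°C.

-23.37°C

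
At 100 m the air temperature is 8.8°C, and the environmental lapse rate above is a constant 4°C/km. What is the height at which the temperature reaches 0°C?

2300 m

Height above start = (8.8 − 0) / 4 = 2.2 km
Altitude = 100 m + 2200 m = 2300 m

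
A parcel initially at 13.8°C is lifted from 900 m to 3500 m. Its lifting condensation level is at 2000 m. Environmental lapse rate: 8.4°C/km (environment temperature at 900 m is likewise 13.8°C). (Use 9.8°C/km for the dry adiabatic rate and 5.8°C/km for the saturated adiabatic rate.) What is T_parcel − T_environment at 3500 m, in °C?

+2.36°C (parcel warmer than environment)

Parcel:
  900–2000 m, dry: Δz = 1.1 km ⇒ ΔT = -10.78°C; T = 3.02°C
  2000–3500 m, saturated: Δz = 1.5 km ⇒ ΔT = -8.7°C; T = -5.68°C
Environment:
  900–3500 m, environment: Δz = 2.6 km ⇒ ΔT = -21.84°C; T = -8.04°C
T_parcel − T_env = -5.68 − (-8.04) = +2.36°C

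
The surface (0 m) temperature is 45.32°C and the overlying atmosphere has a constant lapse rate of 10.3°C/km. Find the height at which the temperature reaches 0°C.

Height above start = (45.32 − 0) / 10.3 = 4.4 km
Altitude = 0 m + 4400 m = 4400 m

4400 m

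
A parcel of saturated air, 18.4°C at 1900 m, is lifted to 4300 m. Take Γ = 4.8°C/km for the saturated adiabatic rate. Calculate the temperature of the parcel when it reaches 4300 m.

Saturated adiabatic to 4300 m: -4.8 × 2.4 km = -11.52°C, so T = 6.88°C.

6.88°C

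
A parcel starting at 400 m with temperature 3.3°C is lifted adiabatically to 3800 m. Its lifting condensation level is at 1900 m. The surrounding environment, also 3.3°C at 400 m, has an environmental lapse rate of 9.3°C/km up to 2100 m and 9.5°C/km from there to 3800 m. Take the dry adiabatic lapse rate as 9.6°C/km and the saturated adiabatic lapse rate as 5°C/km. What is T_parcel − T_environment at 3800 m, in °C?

Parcel:
  Dry to 1900 m: -9.6 × 1.5 km = -14.4°C, so T = -11.1°C.
  Saturated to 3800 m: -5 × 1.9 km = -9.5°C, so T = -20.6°C.
Environment:
  Environment, lower layer to 2100 m: -9.3 × 1.7 km = -15.81°C, so T = -12.51°C.
  Environment, upper layer to 3800 m: -9.5 × 1.7 km = -16.15°C, so T = -28.66°C.
T_parcel − T_env = -20.6 − (-28.66) = +8.06°C

+8.06°C (parcel warmer than environment)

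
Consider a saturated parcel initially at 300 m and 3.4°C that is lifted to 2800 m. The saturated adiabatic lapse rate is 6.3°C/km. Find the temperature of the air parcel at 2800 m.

From 300 m to 2800 m (saturated adiabatic): cools by 6.3 × 2.5 = 15.75°C, giving -12.35°C.

-12.35°C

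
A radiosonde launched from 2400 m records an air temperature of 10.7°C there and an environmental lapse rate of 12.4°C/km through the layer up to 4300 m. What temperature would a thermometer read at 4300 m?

-12.86°C

Environmental to 4300 m: -12.4 × 1.9 km = -23.56°C, so T = -12.86°C.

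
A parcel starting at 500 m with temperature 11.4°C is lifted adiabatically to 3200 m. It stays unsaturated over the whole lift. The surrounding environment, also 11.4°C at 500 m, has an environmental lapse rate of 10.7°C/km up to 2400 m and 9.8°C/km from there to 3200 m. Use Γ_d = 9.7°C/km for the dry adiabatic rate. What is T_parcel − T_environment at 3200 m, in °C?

Parcel:
  500–3200 m, dry: Δz = 2.7 km ⇒ ΔT = -26.19°C; T = -14.79°C
Environment:
  500–2400 m, environment, lower layer: Δz = 1.9 km ⇒ ΔT = -20.33°C; T = -8.93°C
  2400–3200 m, environment, upper layer: Δz = 0.8 km ⇒ ΔT = -7.84°C; T = -16.77°C
T_parcel − T_env = -14.79 − (-16.77) = +1.98°C

+1.98°C (parcel warmer than environment)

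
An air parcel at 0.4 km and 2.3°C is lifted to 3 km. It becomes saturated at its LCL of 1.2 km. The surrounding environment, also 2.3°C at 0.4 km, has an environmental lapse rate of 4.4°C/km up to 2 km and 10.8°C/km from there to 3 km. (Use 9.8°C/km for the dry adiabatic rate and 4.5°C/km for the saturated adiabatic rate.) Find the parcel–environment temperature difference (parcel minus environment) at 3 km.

Parcel:
  Dry to 1200 m: -9.8 × 0.8 km = -7.84°C, so T = -5.54°C.
  Saturated to 3000 m: -4.5 × 1.8 km = -8.1°C, so T = -13.64°C.
Environment:
  Environment, lower layer to 2000 m: -4.4 × 1.6 km = -7.04°C, so T = -4.74°C.
  Environment, upper layer to 3000 m: -10.8 × 1 km = -10.8°C, so T = -15.54°C.
T_parcel − T_env = -13.64 − (-15.54) = +1.9°C

+1.9°C (parcel warmer than environment)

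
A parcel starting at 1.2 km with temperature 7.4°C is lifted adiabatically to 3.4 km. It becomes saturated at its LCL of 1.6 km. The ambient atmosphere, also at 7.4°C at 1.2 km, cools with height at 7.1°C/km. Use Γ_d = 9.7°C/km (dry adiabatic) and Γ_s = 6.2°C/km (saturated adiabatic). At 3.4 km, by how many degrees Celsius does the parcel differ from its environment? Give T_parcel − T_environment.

Parcel:
  1200–1600 m, dry: Δz = 0.4 km ⇒ ΔT = -3.88°C; T = 3.52°C
  1600–3400 m, saturated: Δz = 1.8 km ⇒ ΔT = -11.16°C; T = -7.64°C
Environment:
  1200–3400 m, environment: Δz = 2.2 km ⇒ ΔT = -15.62°C; T = -8.22°C
T_parcel − T_env = -7.64 − (-8.22) = +0.58°C

+0.58°C (parcel warmer than environment)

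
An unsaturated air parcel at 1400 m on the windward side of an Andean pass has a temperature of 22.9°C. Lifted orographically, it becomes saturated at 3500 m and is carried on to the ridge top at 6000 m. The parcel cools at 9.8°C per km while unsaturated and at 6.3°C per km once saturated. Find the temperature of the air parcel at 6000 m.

-13.43°C

From 1400 m to 3500 m (dry): cools by 9.8 × 2.1 = 20.58°C, giving 2.32°C.
From 3500 m to 6000 m (saturated): cools by 6.3 × 2.5 = 15.75°C, giving -13.43°C.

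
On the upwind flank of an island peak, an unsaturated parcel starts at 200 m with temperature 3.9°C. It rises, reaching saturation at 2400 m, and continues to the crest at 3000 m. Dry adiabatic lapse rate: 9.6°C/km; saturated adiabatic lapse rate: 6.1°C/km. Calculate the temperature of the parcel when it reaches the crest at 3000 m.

From 200 m to 2400 m (dry): cools by 9.6 × 2.2 = 21.12°C, giving -17.22°C.
From 2400 m to 3000 m (saturated): cools by 6.1 × 0.6 = 3.66°C, giving -20.88°C.

-20.88°C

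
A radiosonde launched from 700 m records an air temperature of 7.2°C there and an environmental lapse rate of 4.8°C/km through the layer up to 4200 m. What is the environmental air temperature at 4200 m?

Environmental to 4200 m: -4.8 × 3.5 km = -16.8°C, so T = -9.6°C.

-9.6°C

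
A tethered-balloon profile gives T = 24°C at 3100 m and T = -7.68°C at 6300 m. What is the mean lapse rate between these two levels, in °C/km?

Γ = −ΔT/Δz = (24 − (-7.68)) / (6300 − 3100) m
  = 31.68°C / 3.2 km = 9.9°C/km

9.9°C/km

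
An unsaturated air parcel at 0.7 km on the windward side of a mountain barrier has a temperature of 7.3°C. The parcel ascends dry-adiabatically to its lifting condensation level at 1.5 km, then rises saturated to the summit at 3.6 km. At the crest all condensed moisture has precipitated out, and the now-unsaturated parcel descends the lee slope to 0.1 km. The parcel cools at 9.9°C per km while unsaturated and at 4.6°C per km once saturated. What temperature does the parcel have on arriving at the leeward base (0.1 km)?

From 700 m to 1500 m (dry): cools by 9.9 × 0.8 = 7.92°C, giving -0.62°C.
From 1500 m to 3600 m (saturated): cools by 4.6 × 2.1 = 9.66°C, giving -10.28°C.
From 3600 m to 100 m (dry descent): warms by 9.9 × 3.5 = 34.65°C, giving 24.37°C.

24.37°C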